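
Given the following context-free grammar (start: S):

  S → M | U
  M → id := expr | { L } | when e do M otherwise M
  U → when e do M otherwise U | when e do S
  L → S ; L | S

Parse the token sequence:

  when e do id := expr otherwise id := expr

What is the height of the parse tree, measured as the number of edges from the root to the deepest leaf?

3

[S [M when e do [M id := expr] otherwise [M id := expr]]]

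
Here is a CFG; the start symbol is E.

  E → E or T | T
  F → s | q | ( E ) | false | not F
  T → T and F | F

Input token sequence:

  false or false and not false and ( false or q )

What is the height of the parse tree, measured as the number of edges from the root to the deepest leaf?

7

[E [E [T [F false]]] or [T [T [T [F false]] and [F not [F false]]] and [F ( [E [E [T [F false]]] or [T [F q]]] )]]]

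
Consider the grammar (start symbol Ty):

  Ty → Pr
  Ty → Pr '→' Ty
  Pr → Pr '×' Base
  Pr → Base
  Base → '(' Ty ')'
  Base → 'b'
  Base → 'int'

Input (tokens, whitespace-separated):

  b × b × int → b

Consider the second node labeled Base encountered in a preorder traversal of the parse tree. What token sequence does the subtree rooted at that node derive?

b

[Ty [Pr [Pr [Pr [Base b]] × [Base b]] × [Base int]] → [Ty [Pr [Base b]]]]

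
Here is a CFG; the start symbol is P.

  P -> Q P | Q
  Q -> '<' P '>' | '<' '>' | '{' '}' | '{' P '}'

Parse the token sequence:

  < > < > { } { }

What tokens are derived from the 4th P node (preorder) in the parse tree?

{ }

[P [Q < >] [P [Q < >] [P [Q { }] [P [Q { }]]]]]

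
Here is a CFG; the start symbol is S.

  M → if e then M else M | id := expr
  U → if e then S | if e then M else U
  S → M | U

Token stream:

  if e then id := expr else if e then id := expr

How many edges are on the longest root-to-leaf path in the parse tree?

5

[S [U if e then [M id := expr] else [U if e then [S [M id := expr]]]]]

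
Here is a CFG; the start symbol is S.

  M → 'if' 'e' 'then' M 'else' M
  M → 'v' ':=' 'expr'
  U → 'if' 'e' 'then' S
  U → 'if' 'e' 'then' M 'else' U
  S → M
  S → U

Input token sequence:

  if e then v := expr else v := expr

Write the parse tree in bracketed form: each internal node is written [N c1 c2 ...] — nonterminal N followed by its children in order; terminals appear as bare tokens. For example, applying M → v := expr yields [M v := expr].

[S [M if e then [M v := expr] else [M v := expr]]]

S
M
if e then M else M
if e then v := expr else M
if e then v := expr else v := expr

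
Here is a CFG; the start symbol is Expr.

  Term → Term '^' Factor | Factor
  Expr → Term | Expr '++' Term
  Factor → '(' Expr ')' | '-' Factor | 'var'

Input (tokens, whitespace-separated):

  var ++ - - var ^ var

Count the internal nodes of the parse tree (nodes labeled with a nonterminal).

[Expr [Expr [Term [Factor var]]] ++ [Term [Term [Factor - [Factor - [Factor var]]]] ^ [Factor var]]]

10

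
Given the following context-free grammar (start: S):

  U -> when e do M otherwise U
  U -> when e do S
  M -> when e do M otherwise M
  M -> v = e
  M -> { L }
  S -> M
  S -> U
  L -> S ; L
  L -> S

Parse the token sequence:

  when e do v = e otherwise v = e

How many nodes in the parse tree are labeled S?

[S [M when e do [M v = e] otherwise [M v = e]]]

1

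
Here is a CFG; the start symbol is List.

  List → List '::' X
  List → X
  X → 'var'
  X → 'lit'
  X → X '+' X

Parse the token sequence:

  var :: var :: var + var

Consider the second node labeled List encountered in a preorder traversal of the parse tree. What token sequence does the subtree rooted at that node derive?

[List [List [List [X var]] :: [X var]] :: [X [X var] + [X var]]]

var :: var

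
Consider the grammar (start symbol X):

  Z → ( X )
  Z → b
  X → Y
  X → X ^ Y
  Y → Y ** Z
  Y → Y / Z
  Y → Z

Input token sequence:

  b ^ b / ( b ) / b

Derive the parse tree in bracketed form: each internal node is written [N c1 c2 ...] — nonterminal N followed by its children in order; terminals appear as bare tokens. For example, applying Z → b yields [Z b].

X
X ^ Y
Y ^ Y
Z ^ Y
b ^ Y
b ^ Y / Z
b ^ Y / Z / Z
b ^ Z / Z / Z
b ^ b / Z / Z
b ^ b / ( X ) / Z
b ^ b / ( Y ) / Z
b ^ b / ( Z ) / Z
b ^ b / ( b ) / Z
b ^ b / ( b ) / b

[X [X [Y [Z b]]] ^ [Y [Y [Y [Z b]] / [Z ( [X [Y [Z b]]] )]] / [Z b]]]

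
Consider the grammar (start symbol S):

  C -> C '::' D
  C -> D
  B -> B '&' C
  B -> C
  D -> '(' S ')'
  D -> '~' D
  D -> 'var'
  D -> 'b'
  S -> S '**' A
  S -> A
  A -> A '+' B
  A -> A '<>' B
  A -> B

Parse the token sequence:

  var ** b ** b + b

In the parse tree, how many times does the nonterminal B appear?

[S [S [S [A [B [C [D var]]]]] ** [A [B [C [D b]]]]] ** [A [A [B [C [D b]]]] + [B [C [D b]]]]]

4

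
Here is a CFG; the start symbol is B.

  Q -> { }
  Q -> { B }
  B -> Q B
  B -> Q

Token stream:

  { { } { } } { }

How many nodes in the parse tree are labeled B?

[B [Q { [B [Q { }] [B [Q { }]]] }] [B [Q { }]]]

4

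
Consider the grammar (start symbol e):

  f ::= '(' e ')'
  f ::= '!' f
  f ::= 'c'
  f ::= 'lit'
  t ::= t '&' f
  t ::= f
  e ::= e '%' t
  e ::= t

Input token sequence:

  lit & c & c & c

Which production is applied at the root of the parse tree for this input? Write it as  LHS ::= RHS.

e ::= t

[e [t [t [t [t [f lit]] & [f c]] & [f c]] & [f c]]]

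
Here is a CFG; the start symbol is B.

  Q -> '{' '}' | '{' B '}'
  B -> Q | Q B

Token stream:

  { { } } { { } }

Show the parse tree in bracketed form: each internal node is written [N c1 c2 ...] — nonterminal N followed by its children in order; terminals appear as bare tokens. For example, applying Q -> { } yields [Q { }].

B
Q B
{ B } B
{ Q } B
{ { } } B
{ { } } Q
{ { } } { B }
{ { } } { Q }
{ { } } { { } }

[B [Q { [B [Q { }]] }] [B [Q { [B [Q { }]] }]]]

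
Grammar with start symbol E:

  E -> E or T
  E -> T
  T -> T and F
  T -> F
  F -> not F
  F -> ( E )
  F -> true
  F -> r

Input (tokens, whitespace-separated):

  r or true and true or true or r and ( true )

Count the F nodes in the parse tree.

7

[E [E [E [E [T [F r]]] or [T [T [F true]] and [F true]]] or [T [F true]]] or [T [T [F r]] and [F ( [E [T [F true]]] )]]]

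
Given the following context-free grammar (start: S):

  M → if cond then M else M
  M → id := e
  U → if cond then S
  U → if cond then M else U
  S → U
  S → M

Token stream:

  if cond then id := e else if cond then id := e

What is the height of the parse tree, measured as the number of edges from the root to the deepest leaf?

5

[S [U if cond then [M id := e] else [U if cond then [S [M id := e]]]]]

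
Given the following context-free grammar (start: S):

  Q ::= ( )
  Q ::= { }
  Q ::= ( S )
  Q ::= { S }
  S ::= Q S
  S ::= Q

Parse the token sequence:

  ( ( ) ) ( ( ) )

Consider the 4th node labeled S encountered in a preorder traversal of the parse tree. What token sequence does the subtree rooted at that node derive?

[S [Q ( [S [Q ( )]] )] [S [Q ( [S [Q ( )]] )]]]

( )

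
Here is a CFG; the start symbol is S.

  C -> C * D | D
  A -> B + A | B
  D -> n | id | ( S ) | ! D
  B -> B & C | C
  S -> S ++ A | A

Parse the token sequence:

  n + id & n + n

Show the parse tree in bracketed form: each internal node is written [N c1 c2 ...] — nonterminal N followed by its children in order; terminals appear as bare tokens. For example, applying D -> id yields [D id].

[S [A [B [C [D n]]] + [A [B [B [C [D id]]] & [C [D n]]] + [A [B [C [D n]]]]]]]

S
A
B + A
C + A
D + A
n + A
n + B + A
n + B & C + A
n + C & C + A
n + D & C + A
n + id & C + A
n + id & D + A
n + id & n + A
n + id & n + B
n + id & n + C
n + id & n + D
n + id & n + n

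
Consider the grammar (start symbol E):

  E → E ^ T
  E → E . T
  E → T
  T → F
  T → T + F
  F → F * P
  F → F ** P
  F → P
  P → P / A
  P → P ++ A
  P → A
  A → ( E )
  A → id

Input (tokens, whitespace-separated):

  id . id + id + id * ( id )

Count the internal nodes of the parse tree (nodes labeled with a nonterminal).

[E [E [T [F [P [A id]]]]] . [T [T [T [F [P [A id]]]] + [F [P [A id]]]] + [F [F [P [A id]]] * [P [A ( [E [T [F [P [A id]]]]] )]]]]]

26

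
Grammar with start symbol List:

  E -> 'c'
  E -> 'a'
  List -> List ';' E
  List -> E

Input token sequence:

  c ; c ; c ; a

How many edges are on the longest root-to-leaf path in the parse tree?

[List [List [List [List [E c]] ; [E c]] ; [E c]] ; [E a]]

5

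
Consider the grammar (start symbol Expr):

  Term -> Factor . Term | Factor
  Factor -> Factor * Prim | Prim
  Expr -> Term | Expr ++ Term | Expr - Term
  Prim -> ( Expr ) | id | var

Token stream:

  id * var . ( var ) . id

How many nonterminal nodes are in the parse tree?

16

[Expr [Term [Factor [Factor [Prim id]] * [Prim var]] . [Term [Factor [Prim ( [Expr [Term [Factor [Prim var]]]] )]] . [Term [Factor [Prim id]]]]]]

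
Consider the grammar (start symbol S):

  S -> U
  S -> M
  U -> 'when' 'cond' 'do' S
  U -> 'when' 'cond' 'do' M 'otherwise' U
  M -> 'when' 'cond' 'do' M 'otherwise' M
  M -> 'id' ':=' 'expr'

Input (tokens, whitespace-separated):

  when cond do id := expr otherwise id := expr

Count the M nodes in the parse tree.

3

[S [M when cond do [M id := expr] otherwise [M id := expr]]]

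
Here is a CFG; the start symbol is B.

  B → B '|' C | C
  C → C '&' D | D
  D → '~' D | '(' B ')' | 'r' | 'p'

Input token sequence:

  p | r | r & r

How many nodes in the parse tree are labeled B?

3

[B [B [B [C [D p]]] | [C [D r]]] | [C [C [D r]] & [D r]]]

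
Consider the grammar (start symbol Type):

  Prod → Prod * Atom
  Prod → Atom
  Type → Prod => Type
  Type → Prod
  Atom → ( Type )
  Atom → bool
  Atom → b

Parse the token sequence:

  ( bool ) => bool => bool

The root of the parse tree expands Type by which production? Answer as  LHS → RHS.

Type → Prod => Type

[Type [Prod [Atom ( [Type [Prod [Atom bool]]] )]] => [Type [Prod [Atom bool]] => [Type [Prod [Atom bool]]]]]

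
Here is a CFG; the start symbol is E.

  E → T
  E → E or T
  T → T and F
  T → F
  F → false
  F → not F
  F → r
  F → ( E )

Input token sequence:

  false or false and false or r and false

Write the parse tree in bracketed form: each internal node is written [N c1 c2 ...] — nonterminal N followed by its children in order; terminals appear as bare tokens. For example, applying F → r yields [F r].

E
E or T
E or T or T
T or T or T
F or T or T
false or T or T
false or T and F or T
false or F and F or T
false or false and F or T
false or false and false or T
false or false and false or T and F
false or false and false or F and F
false or false and false or r and F
false or false and false or r and false

[E [E [E [T [F false]]] or [T [T [F false]] and [F false]]] or [T [T [F r]] and [F false]]]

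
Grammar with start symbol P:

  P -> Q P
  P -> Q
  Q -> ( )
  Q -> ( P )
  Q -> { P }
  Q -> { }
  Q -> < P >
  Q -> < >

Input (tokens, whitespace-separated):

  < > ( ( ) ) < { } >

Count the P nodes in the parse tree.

5

[P [Q < >] [P [Q ( [P [Q ( )]] )] [P [Q < [P [Q { }]] >]]]]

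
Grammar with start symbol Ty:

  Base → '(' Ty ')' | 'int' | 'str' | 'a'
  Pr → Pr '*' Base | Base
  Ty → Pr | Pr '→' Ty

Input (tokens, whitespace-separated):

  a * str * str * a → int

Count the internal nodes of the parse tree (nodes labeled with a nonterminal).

[Ty [Pr [Pr [Pr [Pr [Base a]] * [Base str]] * [Base str]] * [Base a]] → [Ty [Pr [Base int]]]]

12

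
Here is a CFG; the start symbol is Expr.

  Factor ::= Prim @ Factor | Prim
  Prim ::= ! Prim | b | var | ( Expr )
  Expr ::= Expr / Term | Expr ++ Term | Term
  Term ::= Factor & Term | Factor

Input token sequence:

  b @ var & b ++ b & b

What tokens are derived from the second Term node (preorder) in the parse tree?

b

[Expr [Expr [Term [Factor [Prim b] @ [Factor [Prim var]]] & [Term [Factor [Prim b]]]]] ++ [Term [Factor [Prim b]] & [Term [Factor [Prim b]]]]]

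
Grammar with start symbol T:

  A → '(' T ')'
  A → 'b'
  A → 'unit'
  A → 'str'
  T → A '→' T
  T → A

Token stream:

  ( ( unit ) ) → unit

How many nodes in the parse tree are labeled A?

4

[T [A ( [T [A ( [T [A unit]] )]] )] → [T [A unit]]]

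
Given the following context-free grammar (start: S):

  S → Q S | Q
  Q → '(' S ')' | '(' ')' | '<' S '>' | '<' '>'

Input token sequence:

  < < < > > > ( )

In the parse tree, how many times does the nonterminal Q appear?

[S [Q < [S [Q < [S [Q < >]] >]] >] [S [Q ( )]]]

4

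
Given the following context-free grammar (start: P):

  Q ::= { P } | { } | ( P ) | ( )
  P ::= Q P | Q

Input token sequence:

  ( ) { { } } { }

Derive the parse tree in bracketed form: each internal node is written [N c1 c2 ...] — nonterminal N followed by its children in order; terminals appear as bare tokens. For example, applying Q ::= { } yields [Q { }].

[P [Q ( )] [P [Q { [P [Q { }]] }] [P [Q { }]]]]

P
Q P
( ) P
( ) Q P
( ) { P } P
( ) { Q } P
( ) { { } } P
( ) { { } } Q
( ) { { } } { }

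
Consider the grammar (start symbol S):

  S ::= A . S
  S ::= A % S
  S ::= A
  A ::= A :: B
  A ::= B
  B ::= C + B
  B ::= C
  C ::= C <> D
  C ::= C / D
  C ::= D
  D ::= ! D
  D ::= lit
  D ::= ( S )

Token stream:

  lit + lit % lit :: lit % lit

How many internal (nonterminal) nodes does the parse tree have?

[S [A [B [C [D lit]] + [B [C [D lit]]]]] % [S [A [A [B [C [D lit]]]] :: [B [C [D lit]]]] % [S [A [B [C [D lit]]]]]]]

22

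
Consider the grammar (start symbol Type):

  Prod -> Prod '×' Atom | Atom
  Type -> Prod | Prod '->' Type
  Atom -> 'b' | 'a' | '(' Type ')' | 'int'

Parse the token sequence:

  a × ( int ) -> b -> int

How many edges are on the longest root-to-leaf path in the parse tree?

6

[Type [Prod [Prod [Atom a]] × [Atom ( [Type [Prod [Atom int]]] )]] -> [Type [Prod [Atom b]] -> [Type [Prod [Atom int]]]]]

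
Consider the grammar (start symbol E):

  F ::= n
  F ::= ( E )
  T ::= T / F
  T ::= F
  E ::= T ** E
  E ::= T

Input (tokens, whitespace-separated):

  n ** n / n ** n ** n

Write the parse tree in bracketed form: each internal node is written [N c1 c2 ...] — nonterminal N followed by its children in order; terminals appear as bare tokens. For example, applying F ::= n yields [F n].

[E [T [F n]] ** [E [T [T [F n]] / [F n]] ** [E [T [F n]] ** [E [T [F n]]]]]]

E
T ** E
F ** E
n ** E
n ** T ** E
n ** T / F ** E
n ** F / F ** E
n ** n / F ** E
n ** n / n ** E
n ** n / n ** T ** E
n ** n / n ** F ** E
n ** n / n ** n ** E
n ** n / n ** n ** T
n ** n / n ** n ** F
n ** n / n ** n ** n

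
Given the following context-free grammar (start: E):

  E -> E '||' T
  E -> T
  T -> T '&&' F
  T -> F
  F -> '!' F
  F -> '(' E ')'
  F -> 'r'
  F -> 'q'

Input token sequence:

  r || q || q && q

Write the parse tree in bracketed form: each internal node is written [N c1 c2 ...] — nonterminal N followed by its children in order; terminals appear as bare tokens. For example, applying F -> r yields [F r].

E
E || T
E || T || T
T || T || T
F || T || T
r || T || T
r || F || T
r || q || T
r || q || T && F
r || q || F && F
r || q || q && F
r || q || q && q

[E [E [E [T [F r]]] || [T [F q]]] || [T [T [F q]] && [F q]]]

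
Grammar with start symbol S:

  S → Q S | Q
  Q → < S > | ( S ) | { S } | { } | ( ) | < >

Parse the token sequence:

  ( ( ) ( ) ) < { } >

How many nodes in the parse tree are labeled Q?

[S [Q ( [S [Q ( )] [S [Q ( )]]] )] [S [Q < [S [Q { }]] >]]]

5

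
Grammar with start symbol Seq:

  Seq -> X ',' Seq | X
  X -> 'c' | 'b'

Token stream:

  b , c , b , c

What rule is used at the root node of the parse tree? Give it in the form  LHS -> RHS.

Seq -> X ',' Seq

[Seq [X b] , [Seq [X c] , [Seq [X b] , [Seq [X c]]]]]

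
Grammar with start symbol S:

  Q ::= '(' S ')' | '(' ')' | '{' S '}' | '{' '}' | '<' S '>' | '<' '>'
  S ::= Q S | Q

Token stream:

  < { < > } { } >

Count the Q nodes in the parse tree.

[S [Q < [S [Q { [S [Q < >]] }] [S [Q { }]]] >]]

4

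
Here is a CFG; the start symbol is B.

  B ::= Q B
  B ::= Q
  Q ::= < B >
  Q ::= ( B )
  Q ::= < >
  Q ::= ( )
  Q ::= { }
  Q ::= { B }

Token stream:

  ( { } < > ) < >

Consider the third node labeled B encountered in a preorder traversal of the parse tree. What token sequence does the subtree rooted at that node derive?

< >

[B [Q ( [B [Q { }] [B [Q < >]]] )] [B [Q < >]]]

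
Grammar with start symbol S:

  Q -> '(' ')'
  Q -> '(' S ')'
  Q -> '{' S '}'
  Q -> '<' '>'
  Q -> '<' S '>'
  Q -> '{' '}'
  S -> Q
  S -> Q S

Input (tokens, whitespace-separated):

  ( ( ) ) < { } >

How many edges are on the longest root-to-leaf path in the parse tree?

[S [Q ( [S [Q ( )]] )] [S [Q < [S [Q { }]] >]]]

5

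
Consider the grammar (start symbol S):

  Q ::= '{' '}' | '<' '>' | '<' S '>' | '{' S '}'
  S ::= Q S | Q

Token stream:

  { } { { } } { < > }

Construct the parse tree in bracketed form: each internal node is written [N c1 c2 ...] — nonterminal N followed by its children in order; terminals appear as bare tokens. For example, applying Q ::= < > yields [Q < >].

[S [Q { }] [S [Q { [S [Q { }]] }] [S [Q { [S [Q < >]] }]]]]

S
Q S
{ } S
{ } Q S
{ } { S } S
{ } { Q } S
{ } { { } } S
{ } { { } } Q
{ } { { } } { S }
{ } { { } } { Q }
{ } { { } } { < > }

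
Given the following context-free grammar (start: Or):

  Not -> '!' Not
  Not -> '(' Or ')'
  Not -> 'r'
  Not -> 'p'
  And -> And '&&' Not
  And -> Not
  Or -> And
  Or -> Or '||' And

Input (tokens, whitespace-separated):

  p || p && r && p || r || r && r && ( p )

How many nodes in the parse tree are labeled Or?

[Or [Or [Or [Or [And [Not p]]] || [And [And [And [Not p]] && [Not r]] && [Not p]]] || [And [Not r]]] || [And [And [And [Not r]] && [Not r]] && [Not ( [Or [And [Not p]]] )]]]

5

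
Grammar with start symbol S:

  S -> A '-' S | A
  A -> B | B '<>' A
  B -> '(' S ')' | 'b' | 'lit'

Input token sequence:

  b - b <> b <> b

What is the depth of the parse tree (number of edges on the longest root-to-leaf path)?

[S [A [B b]] - [S [A [B b] <> [A [B b] <> [A [B b]]]]]]

6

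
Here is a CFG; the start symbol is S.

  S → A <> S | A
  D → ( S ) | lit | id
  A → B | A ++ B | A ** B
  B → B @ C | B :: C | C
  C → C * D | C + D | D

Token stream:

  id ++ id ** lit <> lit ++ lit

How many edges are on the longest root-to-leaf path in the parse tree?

7

[S [A [A [A [B [C [D id]]]] ++ [B [C [D id]]]] ** [B [C [D lit]]]] <> [S [A [A [B [C [D lit]]]] ++ [B [C [D lit]]]]]]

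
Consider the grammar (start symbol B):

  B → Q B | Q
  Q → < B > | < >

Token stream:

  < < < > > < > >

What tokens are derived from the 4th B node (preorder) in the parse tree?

< >

[B [Q < [B [Q < [B [Q < >]] >] [B [Q < >]]] >]]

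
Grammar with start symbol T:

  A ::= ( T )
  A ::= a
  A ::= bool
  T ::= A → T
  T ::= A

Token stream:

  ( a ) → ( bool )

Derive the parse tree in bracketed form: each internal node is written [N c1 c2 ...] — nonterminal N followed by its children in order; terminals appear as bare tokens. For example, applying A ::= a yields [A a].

[T [A ( [T [A a]] )] → [T [A ( [T [A bool]] )]]]

T
A → T
( T ) → T
( A ) → T
( a ) → T
( a ) → A
( a ) → ( T )
( a ) → ( A )
( a ) → ( bool )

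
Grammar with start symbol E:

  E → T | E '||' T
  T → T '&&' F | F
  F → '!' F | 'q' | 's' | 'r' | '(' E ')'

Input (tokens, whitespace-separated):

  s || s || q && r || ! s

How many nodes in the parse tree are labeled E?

[E [E [E [E [T [F s]]] || [T [F s]]] || [T [T [F q]] && [F r]]] || [T [F ! [F s]]]]

4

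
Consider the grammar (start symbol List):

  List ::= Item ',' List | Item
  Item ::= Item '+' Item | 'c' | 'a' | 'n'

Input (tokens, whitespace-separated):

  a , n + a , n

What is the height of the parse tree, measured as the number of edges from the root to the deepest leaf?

[List [Item a] , [List [Item [Item n] + [Item a]] , [List [Item n]]]]

4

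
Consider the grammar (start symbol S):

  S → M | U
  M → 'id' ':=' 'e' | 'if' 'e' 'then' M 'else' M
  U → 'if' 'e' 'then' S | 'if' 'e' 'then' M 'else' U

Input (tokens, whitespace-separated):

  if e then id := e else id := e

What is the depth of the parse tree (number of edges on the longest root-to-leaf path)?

3

[S [M if e then [M id := e] else [M id := e]]]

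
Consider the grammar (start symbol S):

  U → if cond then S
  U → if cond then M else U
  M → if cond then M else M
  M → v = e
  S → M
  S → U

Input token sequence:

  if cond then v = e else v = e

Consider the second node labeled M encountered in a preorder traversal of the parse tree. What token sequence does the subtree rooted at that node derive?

[S [M if cond then [M v = e] else [M v = e]]]

v = e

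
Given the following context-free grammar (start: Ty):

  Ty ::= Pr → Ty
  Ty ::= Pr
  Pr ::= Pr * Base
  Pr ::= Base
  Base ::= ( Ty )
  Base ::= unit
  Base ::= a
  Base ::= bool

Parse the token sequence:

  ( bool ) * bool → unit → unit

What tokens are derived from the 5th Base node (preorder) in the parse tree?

[Ty [Pr [Pr [Base ( [Ty [Pr [Base bool]]] )]] * [Base bool]] → [Ty [Pr [Base unit]] → [Ty [Pr [Base unit]]]]]

unit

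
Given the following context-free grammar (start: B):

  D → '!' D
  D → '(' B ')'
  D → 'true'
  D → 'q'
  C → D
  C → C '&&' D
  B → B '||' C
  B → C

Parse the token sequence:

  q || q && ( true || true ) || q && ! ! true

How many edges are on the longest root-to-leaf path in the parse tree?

[B [B [B [C [D q]]] || [C [C [D q]] && [D ( [B [B [C [D true]]] || [C [D true]]] )]]] || [C [C [D q]] && [D ! [D ! [D true]]]]]

8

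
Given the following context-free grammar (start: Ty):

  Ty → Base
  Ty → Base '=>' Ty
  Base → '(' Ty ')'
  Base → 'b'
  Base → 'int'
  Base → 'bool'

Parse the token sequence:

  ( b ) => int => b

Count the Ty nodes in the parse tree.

4

[Ty [Base ( [Ty [Base b]] )] => [Ty [Base int] => [Ty [Base b]]]]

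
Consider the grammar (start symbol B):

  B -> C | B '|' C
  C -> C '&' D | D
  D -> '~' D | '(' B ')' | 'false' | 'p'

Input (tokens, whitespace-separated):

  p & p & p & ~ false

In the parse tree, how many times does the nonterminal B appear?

1

[B [C [C [C [C [D p]] & [D p]] & [D p]] & [D ~ [D false]]]]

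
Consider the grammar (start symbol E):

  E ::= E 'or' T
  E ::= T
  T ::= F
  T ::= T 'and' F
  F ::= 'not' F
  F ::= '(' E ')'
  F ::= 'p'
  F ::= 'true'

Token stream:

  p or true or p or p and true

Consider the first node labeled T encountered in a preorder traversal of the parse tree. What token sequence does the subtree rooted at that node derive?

p

[E [E [E [E [T [F p]]] or [T [F true]]] or [T [F p]]] or [T [T [F p]] and [F true]]]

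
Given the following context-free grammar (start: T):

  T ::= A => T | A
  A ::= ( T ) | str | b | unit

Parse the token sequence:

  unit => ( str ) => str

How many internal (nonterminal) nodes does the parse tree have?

[T [A unit] => [T [A ( [T [A str]] )] => [T [A str]]]]

8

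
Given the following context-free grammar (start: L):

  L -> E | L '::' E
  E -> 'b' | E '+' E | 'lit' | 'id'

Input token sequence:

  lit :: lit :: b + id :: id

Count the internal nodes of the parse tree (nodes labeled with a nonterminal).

[L [L [L [L [E lit]] :: [E lit]] :: [E [E b] + [E id]]] :: [E id]]

10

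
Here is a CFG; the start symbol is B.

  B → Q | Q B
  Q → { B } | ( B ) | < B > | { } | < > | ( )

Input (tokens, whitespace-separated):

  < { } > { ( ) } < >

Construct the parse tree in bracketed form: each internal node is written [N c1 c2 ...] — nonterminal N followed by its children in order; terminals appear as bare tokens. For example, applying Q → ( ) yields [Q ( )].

B
Q B
< B > B
< Q > B
< { } > B
< { } > Q B
< { } > { B } B
< { } > { Q } B
< { } > { ( ) } B
< { } > { ( ) } Q
< { } > { ( ) } < >

[B [Q < [B [Q { }]] >] [B [Q { [B [Q ( )]] }] [B [Q < >]]]]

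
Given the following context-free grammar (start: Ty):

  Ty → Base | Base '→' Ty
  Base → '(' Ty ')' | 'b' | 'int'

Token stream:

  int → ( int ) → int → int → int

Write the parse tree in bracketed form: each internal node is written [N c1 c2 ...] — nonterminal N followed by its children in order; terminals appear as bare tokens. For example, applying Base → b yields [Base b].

[Ty [Base int] → [Ty [Base ( [Ty [Base int]] )] → [Ty [Base int] → [Ty [Base int] → [Ty [Base int]]]]]]

Ty
Base → Ty
int → Ty
int → Base → Ty
int → ( Ty ) → Ty
int → ( Base ) → Ty
int → ( int ) → Ty
int → ( int ) → Base → Ty
int → ( int ) → int → Ty
int → ( int ) → int → Base → Ty
int → ( int ) → int → int → Ty
int → ( int ) → int → int → Base
int → ( int ) → int → int → int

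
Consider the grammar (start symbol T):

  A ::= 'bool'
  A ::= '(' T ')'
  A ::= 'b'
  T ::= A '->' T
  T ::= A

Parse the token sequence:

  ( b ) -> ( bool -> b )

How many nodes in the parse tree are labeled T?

5

[T [A ( [T [A b]] )] -> [T [A ( [T [A bool] -> [T [A b]]] )]]]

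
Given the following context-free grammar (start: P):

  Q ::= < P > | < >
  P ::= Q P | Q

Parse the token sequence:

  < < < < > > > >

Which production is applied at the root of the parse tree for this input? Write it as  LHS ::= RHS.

P ::= Q

[P [Q < [P [Q < [P [Q < [P [Q < >]] >]] >]] >]]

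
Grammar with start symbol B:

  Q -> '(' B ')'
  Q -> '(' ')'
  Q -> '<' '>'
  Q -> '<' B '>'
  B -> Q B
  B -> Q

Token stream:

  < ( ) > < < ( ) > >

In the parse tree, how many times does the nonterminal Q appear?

[B [Q < [B [Q ( )]] >] [B [Q < [B [Q < [B [Q ( )]] >]] >]]]

5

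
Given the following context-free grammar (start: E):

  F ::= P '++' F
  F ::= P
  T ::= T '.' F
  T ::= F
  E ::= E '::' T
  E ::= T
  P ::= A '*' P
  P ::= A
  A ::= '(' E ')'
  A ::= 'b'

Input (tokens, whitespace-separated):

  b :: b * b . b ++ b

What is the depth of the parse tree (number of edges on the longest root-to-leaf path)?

[E [E [T [F [P [A b]]]]] :: [T [T [F [P [A b] * [P [A b]]]]] . [F [P [A b]] ++ [F [P [A b]]]]]]

7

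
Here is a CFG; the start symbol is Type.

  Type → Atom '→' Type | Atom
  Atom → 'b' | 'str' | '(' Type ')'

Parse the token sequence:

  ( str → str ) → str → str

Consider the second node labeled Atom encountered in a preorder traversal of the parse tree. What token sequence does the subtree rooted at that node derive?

[Type [Atom ( [Type [Atom str] → [Type [Atom str]]] )] → [Type [Atom str] → [Type [Atom str]]]]

str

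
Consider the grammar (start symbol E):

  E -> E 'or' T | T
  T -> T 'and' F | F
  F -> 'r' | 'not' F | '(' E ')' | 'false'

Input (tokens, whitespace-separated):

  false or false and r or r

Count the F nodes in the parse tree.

[E [E [E [T [F false]]] or [T [T [F false]] and [F r]]] or [T [F r]]]

4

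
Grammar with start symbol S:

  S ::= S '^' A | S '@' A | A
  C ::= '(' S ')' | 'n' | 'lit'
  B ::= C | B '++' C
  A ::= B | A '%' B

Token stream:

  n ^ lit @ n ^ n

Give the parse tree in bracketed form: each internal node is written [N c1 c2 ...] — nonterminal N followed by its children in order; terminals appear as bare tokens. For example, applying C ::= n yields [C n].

S
S ^ A
S @ A ^ A
S ^ A @ A ^ A
A ^ A @ A ^ A
B ^ A @ A ^ A
C ^ A @ A ^ A
n ^ A @ A ^ A
n ^ B @ A ^ A
n ^ C @ A ^ A
n ^ lit @ A ^ A
n ^ lit @ B ^ A
n ^ lit @ C ^ A
n ^ lit @ n ^ A
n ^ lit @ n ^ B
n ^ lit @ n ^ C
n ^ lit @ n ^ n

[S [S [S [S [A [B [C n]]]] ^ [A [B [C lit]]]] @ [A [B [C n]]]] ^ [A [B [C n]]]]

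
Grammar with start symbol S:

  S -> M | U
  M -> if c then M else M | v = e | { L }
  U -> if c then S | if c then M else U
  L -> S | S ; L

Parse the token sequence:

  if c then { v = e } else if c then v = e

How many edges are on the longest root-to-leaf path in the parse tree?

[S [U if c then [M { [L [S [M v = e]]] }] else [U if c then [S [M v = e]]]]]

6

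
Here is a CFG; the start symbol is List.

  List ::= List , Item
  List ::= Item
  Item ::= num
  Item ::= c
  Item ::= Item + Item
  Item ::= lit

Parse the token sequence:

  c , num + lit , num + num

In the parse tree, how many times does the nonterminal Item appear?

7

[List [List [List [Item c]] , [Item [Item num] + [Item lit]]] , [Item [Item num] + [Item num]]]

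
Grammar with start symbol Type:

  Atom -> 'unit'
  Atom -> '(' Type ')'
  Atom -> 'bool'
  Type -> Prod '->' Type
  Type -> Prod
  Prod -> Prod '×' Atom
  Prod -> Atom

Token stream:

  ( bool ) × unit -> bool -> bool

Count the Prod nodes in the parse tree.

[Type [Prod [Prod [Atom ( [Type [Prod [Atom bool]]] )]] × [Atom unit]] -> [Type [Prod [Atom bool]] -> [Type [Prod [Atom bool]]]]]

5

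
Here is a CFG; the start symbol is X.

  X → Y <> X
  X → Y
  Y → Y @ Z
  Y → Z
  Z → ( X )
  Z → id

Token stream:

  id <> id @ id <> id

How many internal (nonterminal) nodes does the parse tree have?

[X [Y [Z id]] <> [X [Y [Y [Z id]] @ [Z id]] <> [X [Y [Z id]]]]]

11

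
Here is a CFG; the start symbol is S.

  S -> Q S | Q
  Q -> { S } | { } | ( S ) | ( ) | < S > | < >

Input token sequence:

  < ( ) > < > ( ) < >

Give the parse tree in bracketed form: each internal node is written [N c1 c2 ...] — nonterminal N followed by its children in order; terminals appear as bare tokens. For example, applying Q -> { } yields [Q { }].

S
Q S
< S > S
< Q > S
< ( ) > S
< ( ) > Q S
< ( ) > < > S
< ( ) > < > Q S
< ( ) > < > ( ) S
< ( ) > < > ( ) Q
< ( ) > < > ( ) < >

[S [Q < [S [Q ( )]] >] [S [Q < >] [S [Q ( )] [S [Q < >]]]]]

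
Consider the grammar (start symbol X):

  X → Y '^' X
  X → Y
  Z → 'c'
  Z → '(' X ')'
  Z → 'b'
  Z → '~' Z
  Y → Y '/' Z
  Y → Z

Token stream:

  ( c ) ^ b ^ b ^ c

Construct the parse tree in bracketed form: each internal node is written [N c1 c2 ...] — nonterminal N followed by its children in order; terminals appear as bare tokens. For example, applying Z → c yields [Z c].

X
Y ^ X
Z ^ X
( X ) ^ X
( Y ) ^ X
( Z ) ^ X
( c ) ^ X
( c ) ^ Y ^ X
( c ) ^ Z ^ X
( c ) ^ b ^ X
( c ) ^ b ^ Y ^ X
( c ) ^ b ^ Z ^ X
( c ) ^ b ^ b ^ X
( c ) ^ b ^ b ^ Y
( c ) ^ b ^ b ^ Z
( c ) ^ b ^ b ^ c

[X [Y [Z ( [X [Y [Z c]]] )]] ^ [X [Y [Z b]] ^ [X [Y [Z b]] ^ [X [Y [Z c]]]]]]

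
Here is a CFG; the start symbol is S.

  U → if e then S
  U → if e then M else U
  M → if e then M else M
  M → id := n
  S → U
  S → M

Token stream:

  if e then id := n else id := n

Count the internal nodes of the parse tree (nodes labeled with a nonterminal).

4

[S [M if e then [M id := n] else [M id := n]]]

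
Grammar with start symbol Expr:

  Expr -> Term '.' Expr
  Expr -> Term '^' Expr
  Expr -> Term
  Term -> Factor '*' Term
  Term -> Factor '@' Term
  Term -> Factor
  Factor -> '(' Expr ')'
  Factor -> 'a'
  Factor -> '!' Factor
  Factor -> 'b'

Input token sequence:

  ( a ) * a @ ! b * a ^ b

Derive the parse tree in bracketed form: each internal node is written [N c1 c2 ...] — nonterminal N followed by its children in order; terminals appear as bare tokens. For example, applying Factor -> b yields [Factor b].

Expr
Term ^ Expr
Factor * Term ^ Expr
( Expr ) * Term ^ Expr
( Term ) * Term ^ Expr
( Factor ) * Term ^ Expr
( a ) * Term ^ Expr
( a ) * Factor @ Term ^ Expr
( a ) * a @ Term ^ Expr
( a ) * a @ Factor * Term ^ Expr
( a ) * a @ ! Factor * Term ^ Expr
( a ) * a @ ! b * Term ^ Expr
( a ) * a @ ! b * Factor ^ Expr
( a ) * a @ ! b * a ^ Expr
( a ) * a @ ! b * a ^ Term
( a ) * a @ ! b * a ^ Factor
( a ) * a @ ! b * a ^ b

[Expr [Term [Factor ( [Expr [Term [Factor a]]] )] * [Term [Factor a] @ [Term [Factor ! [Factor b]] * [Term [Factor a]]]]] ^ [Expr [Term [Factor b]]]]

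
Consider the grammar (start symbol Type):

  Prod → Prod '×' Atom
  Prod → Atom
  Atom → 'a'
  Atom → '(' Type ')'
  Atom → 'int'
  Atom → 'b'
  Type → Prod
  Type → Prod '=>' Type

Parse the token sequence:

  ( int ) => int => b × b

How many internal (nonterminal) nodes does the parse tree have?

14

[Type [Prod [Atom ( [Type [Prod [Atom int]]] )]] => [Type [Prod [Atom int]] => [Type [Prod [Prod [Atom b]] × [Atom b]]]]]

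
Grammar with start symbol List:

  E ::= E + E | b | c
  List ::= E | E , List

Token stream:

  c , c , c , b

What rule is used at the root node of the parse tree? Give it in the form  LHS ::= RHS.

[List [E c] , [List [E c] , [List [E c] , [List [E b]]]]]

List ::= E , List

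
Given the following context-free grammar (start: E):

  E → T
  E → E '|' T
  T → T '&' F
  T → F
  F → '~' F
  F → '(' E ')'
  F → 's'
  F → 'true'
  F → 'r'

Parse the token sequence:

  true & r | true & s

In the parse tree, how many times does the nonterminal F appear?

[E [E [T [T [F true]] & [F r]]] | [T [T [F true]] & [F s]]]

4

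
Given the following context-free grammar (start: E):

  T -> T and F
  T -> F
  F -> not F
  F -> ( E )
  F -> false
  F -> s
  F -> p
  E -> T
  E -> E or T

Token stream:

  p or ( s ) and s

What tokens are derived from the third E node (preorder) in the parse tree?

s

[E [E [T [F p]]] or [T [T [F ( [E [T [F s]]] )]] and [F s]]]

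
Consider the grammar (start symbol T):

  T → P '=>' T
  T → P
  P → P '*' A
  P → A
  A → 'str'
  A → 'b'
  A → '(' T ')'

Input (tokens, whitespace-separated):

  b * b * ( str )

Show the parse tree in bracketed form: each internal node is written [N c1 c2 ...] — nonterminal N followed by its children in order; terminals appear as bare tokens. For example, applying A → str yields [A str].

[T [P [P [P [A b]] * [A b]] * [A ( [T [P [A str]]] )]]]

T
P
P * A
P * A * A
A * A * A
b * A * A
b * b * A
b * b * ( T )
b * b * ( P )
b * b * ( A )
b * b * ( str )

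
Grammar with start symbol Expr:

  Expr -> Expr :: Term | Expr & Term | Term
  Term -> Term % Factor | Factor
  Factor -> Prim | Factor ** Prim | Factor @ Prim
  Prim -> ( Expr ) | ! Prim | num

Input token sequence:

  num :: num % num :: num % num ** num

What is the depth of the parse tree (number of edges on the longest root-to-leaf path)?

[Expr [Expr [Expr [Term [Factor [Prim num]]]] :: [Term [Term [Factor [Prim num]]] % [Factor [Prim num]]]] :: [Term [Term [Factor [Prim num]]] % [Factor [Factor [Prim num]] ** [Prim num]]]]

6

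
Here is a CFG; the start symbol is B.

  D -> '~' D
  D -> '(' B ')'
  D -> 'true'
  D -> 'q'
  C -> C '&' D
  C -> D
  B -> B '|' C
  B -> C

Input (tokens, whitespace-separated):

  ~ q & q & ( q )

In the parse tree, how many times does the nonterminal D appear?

[B [C [C [C [D ~ [D q]]] & [D q]] & [D ( [B [C [D q]]] )]]]

5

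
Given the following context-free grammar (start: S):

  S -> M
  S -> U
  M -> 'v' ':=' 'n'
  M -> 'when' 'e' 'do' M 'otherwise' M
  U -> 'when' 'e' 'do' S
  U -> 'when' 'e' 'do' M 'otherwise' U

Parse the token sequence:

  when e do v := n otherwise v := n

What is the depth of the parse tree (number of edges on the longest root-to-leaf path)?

3

[S [M when e do [M v := n] otherwise [M v := n]]]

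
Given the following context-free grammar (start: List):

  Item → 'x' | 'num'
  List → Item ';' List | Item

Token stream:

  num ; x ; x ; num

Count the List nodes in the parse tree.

4

[List [Item num] ; [List [Item x] ; [List [Item x] ; [List [Item num]]]]]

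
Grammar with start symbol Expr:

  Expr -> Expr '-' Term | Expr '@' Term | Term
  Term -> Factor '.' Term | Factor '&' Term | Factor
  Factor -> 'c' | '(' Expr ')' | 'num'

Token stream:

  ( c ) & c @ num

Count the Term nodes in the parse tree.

[Expr [Expr [Term [Factor ( [Expr [Term [Factor c]]] )] & [Term [Factor c]]]] @ [Term [Factor num]]]

4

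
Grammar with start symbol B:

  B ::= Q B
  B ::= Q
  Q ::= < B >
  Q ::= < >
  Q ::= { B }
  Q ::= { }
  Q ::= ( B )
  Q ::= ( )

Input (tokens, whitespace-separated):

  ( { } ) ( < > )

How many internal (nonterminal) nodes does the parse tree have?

8

[B [Q ( [B [Q { }]] )] [B [Q ( [B [Q < >]] )]]]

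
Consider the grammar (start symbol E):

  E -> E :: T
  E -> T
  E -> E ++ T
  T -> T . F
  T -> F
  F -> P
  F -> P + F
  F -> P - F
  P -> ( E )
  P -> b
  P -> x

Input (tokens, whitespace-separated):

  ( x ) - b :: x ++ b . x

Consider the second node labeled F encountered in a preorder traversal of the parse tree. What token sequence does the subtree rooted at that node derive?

[E [E [E [T [F [P ( [E [T [F [P x]]]] )] - [F [P b]]]]] :: [T [F [P x]]]] ++ [T [T [F [P b]]] . [F [P x]]]]

x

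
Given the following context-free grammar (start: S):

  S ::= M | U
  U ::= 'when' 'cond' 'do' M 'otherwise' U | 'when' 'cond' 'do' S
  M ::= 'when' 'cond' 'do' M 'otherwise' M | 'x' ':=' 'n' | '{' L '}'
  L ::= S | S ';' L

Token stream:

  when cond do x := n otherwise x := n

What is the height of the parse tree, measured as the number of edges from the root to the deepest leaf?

[S [M when cond do [M x := n] otherwise [M x := n]]]

3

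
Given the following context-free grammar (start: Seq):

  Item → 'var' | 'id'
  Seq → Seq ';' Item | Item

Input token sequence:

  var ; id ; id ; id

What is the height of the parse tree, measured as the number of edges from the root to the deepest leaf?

5

[Seq [Seq [Seq [Seq [Item var]] ; [Item id]] ; [Item id]] ; [Item id]]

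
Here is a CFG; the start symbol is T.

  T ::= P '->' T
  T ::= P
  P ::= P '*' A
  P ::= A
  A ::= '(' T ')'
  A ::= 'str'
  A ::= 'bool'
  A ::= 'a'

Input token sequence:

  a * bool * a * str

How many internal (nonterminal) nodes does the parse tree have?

9

[T [P [P [P [P [A a]] * [A bool]] * [A a]] * [A str]]]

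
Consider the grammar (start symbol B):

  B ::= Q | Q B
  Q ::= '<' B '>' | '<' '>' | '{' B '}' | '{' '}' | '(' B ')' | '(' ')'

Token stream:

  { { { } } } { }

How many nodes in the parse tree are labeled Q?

4

[B [Q { [B [Q { [B [Q { }]] }]] }] [B [Q { }]]]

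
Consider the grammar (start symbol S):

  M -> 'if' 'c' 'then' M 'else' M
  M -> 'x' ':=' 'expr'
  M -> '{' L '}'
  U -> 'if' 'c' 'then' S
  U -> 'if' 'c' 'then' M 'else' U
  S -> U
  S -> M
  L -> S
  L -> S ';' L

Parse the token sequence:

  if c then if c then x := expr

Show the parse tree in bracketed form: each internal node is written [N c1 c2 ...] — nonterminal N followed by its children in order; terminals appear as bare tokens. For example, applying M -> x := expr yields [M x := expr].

S
U
if c then S
if c then U
if c then if c then S
if c then if c then M
if c then if c then x := expr

[S [U if c then [S [U if c then [S [M x := expr]]]]]]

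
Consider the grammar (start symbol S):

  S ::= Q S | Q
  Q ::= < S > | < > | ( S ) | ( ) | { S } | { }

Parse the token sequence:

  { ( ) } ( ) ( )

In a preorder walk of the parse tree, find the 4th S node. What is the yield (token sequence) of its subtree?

[S [Q { [S [Q ( )]] }] [S [Q ( )] [S [Q ( )]]]]

( )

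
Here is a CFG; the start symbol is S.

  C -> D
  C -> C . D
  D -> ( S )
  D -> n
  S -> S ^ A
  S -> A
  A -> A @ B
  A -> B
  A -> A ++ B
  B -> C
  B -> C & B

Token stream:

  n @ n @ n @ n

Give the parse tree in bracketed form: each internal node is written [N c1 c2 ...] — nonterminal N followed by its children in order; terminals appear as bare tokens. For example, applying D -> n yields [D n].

[S [A [A [A [A [B [C [D n]]]] @ [B [C [D n]]]] @ [B [C [D n]]]] @ [B [C [D n]]]]]

S
A
A @ B
A @ B @ B
A @ B @ B @ B
B @ B @ B @ B
C @ B @ B @ B
D @ B @ B @ B
n @ B @ B @ B
n @ C @ B @ B
n @ D @ B @ B
n @ n @ B @ B
n @ n @ C @ B
n @ n @ D @ B
n @ n @ n @ B
n @ n @ n @ C
n @ n @ n @ D
n @ n @ n @ n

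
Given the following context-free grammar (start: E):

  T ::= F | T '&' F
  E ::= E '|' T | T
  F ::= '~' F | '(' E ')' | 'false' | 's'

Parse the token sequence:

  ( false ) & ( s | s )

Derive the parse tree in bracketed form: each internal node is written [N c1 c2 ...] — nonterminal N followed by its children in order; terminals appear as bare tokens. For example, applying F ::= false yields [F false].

[E [T [T [F ( [E [T [F false]]] )]] & [F ( [E [E [T [F s]]] | [T [F s]]] )]]]

E
T
T & F
F & F
( E ) & F
( T ) & F
( F ) & F
( false ) & F
( false ) & ( E )
( false ) & ( E | T )
( false ) & ( T | T )
( false ) & ( F | T )
( false ) & ( s | T )
( false ) & ( s | F )
( false ) & ( s | s )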